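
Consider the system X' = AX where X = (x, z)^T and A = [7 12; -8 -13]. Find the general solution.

x(t) = -3K_1e^(-t) - K_2e^(-5t), z(t) = 2K_1e^(-t) + K_2e^(-5t)

Coefficient matrix A = [[7, 12], [-8, -13]].
Characteristic polynomial det(A - λI) = λ^2 + 6λ + 5 = 0.
Eigenvalues λ = -1, -5.
For λ=-1: (A-λI) row 1 is [8, 12], so an eigenvector is (-3, 2).
For λ=-5: (A-λI) row 1 is [12, 12], so an eigenvector is (-1, 1).
General solution: K_1e^(-t)(-3,2) + K_2e^(-5t)(-1,1).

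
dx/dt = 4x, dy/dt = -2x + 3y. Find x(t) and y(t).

Coefficient matrix A = [[4, 0], [-2, 3]].
Characteristic polynomial det(A - λI) = λ^2 - 7λ + 12 = 0.
Eigenvalues λ = 3, 4.
For λ=3: (A-λI) row 1 is [1, 0], so an eigenvector is (0, 1).
For λ=4: (A-λI) row 2 is [-2, -1], so an eigenvector is (1, -2).
General solution: K_1e^(3t)(0,1) + K_2e^(4t)(1,-2).

x(t) = K_2e^(4t), y(t) = K_1e^(3t) - 2K_2e^(4t)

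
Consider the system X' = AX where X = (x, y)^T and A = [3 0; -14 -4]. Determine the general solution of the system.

Coefficient matrix A = [[3, 0], [-14, -4]].
Characteristic polynomial det(A - λI) = λ^2 + λ - 12 = 0.
Eigenvalues λ = -4, 3.
For λ=-4: (A-λI) row 1 is [7, 0], so an eigenvector is (0, 1).
For λ=3: (A-λI) row 2 is [-14, -7], so an eigenvector is (-1, 2).
General solution: K_1e^(-4t)(0,1) + K_2e^(3t)(-1,2).

x(t) = -K_2e^(3t), y(t) = K_1e^(-4t) + 2K_2e^(3t)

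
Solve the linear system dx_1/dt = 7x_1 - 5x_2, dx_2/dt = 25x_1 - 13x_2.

x_1(t) = -K_1e^(-3t)sin(5t) + K_2e^(-3t)cos(5t), x_2(t) = -2K_1e^(-3t)sin(5t) + K_1e^(-3t)cos(5t) + K_2e^(-3t)sin(5t) + 2K_2e^(-3t)cos(5t)

Coefficient matrix A = [[7, -5], [25, -13]].
Characteristic polynomial det(A - λI) = λ^2 + 6λ + 34 = 0.
Eigenvalues λ = -3 ± 5i (complex conjugate pair).
For λ=-3+5i: an eigenvector is (0,1) - i(-1,-2) = (0 + i, 1 + 2i).
A real fundamental pair from Re and Im of e^((-3+5i)t)v: X_1 = e^(-3t)(cos(5t)·(0,1) + sin(5t)·(-1,-2)), X_2 = e^(-3t)(sin(5t)·(0,1) - cos(5t)·(-1,-2)).
General solution: K_1X_1 + K_2X_2.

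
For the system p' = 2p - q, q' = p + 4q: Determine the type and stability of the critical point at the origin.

A = [[2,-1],[1,4]]; det(A-λI) = λ^2 - 6λ + 9.
repeated λ = 3 with a single eigenvector.

unstable improper node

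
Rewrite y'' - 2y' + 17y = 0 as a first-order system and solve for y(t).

Let x_1 = y, x_2 = y'. Then x_1' = x_2 and x_2' = -17x_1 + 2x_2.
A = [[0,1],[-17,2]]; det(A-λI) = λ^2 - 2λ + 17.
Eigenvalues λ = 1 ± 4i.

y(t) = C_1e^(t)cos(4t) + C_2e^(t)sin(4t)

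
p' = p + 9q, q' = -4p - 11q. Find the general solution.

Coefficient matrix A = [[1, 9], [-4, -11]].
Characteristic polynomial det(A - λI) = λ^2 + 10λ + 25 = 0.
Single eigenvalue λ = -5 with algebraic multiplicity 2.
Eigenvector v = (3,-2); generalized eigenvector w with (A-λI)w=v is (-1,1).
General solution: e^(-5t)[c_1·v + c_2·(t·v + w)].

p(t) = 3c_1e^(-5t) + 3c_2te^(-5t) - c_2e^(-5t), q(t) = -2c_1e^(-5t) - 2c_2te^(-5t) + c_2e^(-5t)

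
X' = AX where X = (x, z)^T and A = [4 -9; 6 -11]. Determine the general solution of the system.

Coefficient matrix A = [[4, -9], [6, -11]].
Characteristic polynomial det(A - λI) = λ^2 + 7λ + 10 = 0.
Eigenvalues λ = -5, -2.
For λ=-5: (A-λI) row 1 is [9, -9], so an eigenvector is (-1, -1).
For λ=-2: (A-λI) row 1 is [6, -9], so an eigenvector is (-3, -2).
General solution: c_1e^(-5t)(-1,-1) + c_2e^(-2t)(-3,-2).

x(t) = -c_1e^(-5t) - 3c_2e^(-2t), z(t) = -c_1e^(-5t) - 2c_2e^(-2t)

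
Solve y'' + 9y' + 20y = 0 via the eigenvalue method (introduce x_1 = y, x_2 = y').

Let x_1 = y, x_2 = y'. Then x_1' = x_2 and x_2' = -20x_1 - 9x_2.
A = [[0,1],[-20,-9]]; det(A-λI) = λ^2 + 9λ + 20.
Eigenvalues λ = -5, -4 with eigenvectors (1,-5), (1,-4).

y(t) = K_1e^(-5t) + K_2e^(-4t)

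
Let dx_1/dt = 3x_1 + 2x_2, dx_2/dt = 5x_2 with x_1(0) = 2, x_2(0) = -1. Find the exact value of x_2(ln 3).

A = [[3,2],[0,5]]; eigenvalues λ = 5, 3.
Eigenvectors: (1,1) for λ=5, (-1,0) for λ=3.
From the initial condition, c_1 = -1, c_2 = -3.
x_2(ln 3) = (-1)(3^5)(1) + (-3)(3^3)(0) = -243.

-243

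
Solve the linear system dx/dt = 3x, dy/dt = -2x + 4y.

Coefficient matrix A = [[3, 0], [-2, 4]].
Characteristic polynomial det(A - λI) = λ^2 - 7λ + 12 = 0.
Eigenvalues λ = 4, 3.
For λ=4: (A-λI) row 1 is [-1, 0], so an eigenvector is (0, -1).
For λ=3: (A-λI) row 2 is [-2, 1], so an eigenvector is (-1, -2).
General solution: C_1e^(4t)(0,-1) + C_2e^(3t)(-1,-2).

x(t) = -C_2e^(3t), y(t) = -C_1e^(4t) - 2C_2e^(3t)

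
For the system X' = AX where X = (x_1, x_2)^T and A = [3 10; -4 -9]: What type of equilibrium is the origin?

A = [[3,10],[-4,-9]]; det(A-λI) = λ^2 + 6λ + 13.
λ = -3 ± 2i: negative real part.

stable spiral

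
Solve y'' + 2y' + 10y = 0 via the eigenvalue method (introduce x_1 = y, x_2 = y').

y(t) = c_1e^(-t)cos(3t) + c_2e^(-t)sin(3t)

Let x_1 = y, x_2 = y'. Then x_1' = x_2 and x_2' = -10x_1 - 2x_2.
A = [[0,1],[-10,-2]]; det(A-λI) = λ^2 + 2λ + 10.
Eigenvalues λ = -1 ± 3i.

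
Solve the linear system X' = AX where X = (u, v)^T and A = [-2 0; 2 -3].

u(t) = c_1e^(-2t), v(t) = 2c_1e^(-2t) - c_2e^(-3t)

Coefficient matrix A = [[-2, 0], [2, -3]].
Characteristic polynomial det(A - λI) = λ^2 + 5λ + 6 = 0.
Eigenvalues λ = -2, -3.
For λ=-2: (A-λI) row 2 is [2, -1], so an eigenvector is (1, 2).
For λ=-3: (A-λI) row 1 is [1, 0], so an eigenvector is (0, -1).
General solution: c_1e^(-2t)(1,2) + c_2e^(-3t)(0,-1).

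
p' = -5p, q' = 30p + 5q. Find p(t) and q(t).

Coefficient matrix A = [[-5, 0], [30, 5]].
Characteristic polynomial det(A - λI) = λ^2 - 25 = 0.
Eigenvalues λ = 5, -5.
For λ=5: (A-λI) row 1 is [-10, 0], so an eigenvector is (0, -1).
For λ=-5: (A-λI) row 2 is [30, 10], so an eigenvector is (-1, 3).
General solution: K_1e^(5t)(0,-1) + K_2e^(-5t)(-1,3).

p(t) = -K_2e^(-5t), q(t) = -K_1e^(5t) + 3K_2e^(-5t)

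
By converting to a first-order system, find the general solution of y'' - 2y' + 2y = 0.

Let x_1 = y, x_2 = y'. Then x_1' = x_2 and x_2' = -2x_1 + 2x_2.
A = [[0,1],[-2,2]]; det(A-λI) = λ^2 - 2λ + 2.
Eigenvalues λ = 1 ± i.

y(t) = c_1e^(t)cos(t) + c_2e^(t)sin(t)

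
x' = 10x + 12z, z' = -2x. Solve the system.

Coefficient matrix A = [[10, 12], [-2, 0]].
Characteristic polynomial det(A - λI) = λ^2 - 10λ + 24 = 0.
Eigenvalues λ = 4, 6.
For λ=4: (A-λI) row 1 is [6, 12], so an eigenvector is (2, -1).
For λ=6: (A-λI) row 1 is [4, 12], so an eigenvector is (3, -1).
General solution: K_1e^(4t)(2,-1) + K_2e^(6t)(3,-1).

x(t) = 2K_1e^(4t) + 3K_2e^(6t), z(t) = -K_1e^(4t) - K_2e^(6t)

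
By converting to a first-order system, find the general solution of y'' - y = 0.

y(t) = c_1e^(t) + c_2e^(-t)

Let x_1 = y, x_2 = y'. Then x_1' = x_2 and x_2' = x_1.
A = [[0,1],[1,0]]; det(A-λI) = λ^2 - 1.
Eigenvalues λ = 1, -1 with eigenvectors (1,1), (1,-1).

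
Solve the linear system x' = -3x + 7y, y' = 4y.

x(t) = -c_1e^(4t) + c_2e^(-3t), y(t) = -c_1e^(4t)

Coefficient matrix A = [[-3, 7], [0, 4]].
Characteristic polynomial det(A - λI) = λ^2 - λ - 12 = 0.
Eigenvalues λ = 4, -3.
For λ=4: (A-λI) row 1 is [-7, 7], so an eigenvector is (-1, -1).
For λ=-3: (A-λI) row 1 is [0, 7], so an eigenvector is (1, 0).
General solution: c_1e^(4t)(-1,-1) + c_2e^(-3t)(1,0).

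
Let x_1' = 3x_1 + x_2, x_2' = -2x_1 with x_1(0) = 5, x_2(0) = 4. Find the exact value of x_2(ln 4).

A = [[3,1],[-2,0]]; eigenvalues λ = 2, 1.
Eigenvectors: (1,-1) for λ=2, (1,-2) for λ=1.
From the initial condition, c_1 = 14, c_2 = -9.
x_2(ln 4) = (14)(4^2)(-1) + (-9)(4^1)(-2) = -152.

-152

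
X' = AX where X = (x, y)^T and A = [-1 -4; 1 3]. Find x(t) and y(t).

Coefficient matrix A = [[-1, -4], [1, 3]].
Characteristic polynomial det(A - λI) = λ^2 - 2λ + 1 = 0.
Single eigenvalue λ = 1 with algebraic multiplicity 2.
Eigenvector v = (2,-1); generalized eigenvector w with (A-λI)w=v is (-1,0).
General solution: e^(t)[c_1·v + c_2·(t·v + w)].

x(t) = 2c_1e^(t) + 2c_2te^(t) - c_2e^(t), y(t) = -c_1e^(t) - c_2te^(t)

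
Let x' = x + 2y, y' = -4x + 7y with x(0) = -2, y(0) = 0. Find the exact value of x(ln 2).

32

A = [[1,2],[-4,7]]; eigenvalues λ = 3, 5.
Eigenvectors: (1,1) for λ=3, (-1,-2) for λ=5.
From the initial condition, c_1 = -4, c_2 = -2.
x(ln 2) = (-4)(2^3)(1) + (-2)(2^5)(-1) = 32.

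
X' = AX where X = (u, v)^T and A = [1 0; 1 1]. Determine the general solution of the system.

u(t) = c_2e^(t), v(t) = c_1e^(t) + c_2te^(t) + 3c_2e^(t)

Coefficient matrix A = [[1, 0], [1, 1]].
Characteristic polynomial det(A - λI) = λ^2 - 2λ + 1 = 0.
Single eigenvalue λ = 1 with algebraic multiplicity 2.
Eigenvector v = (0,1); generalized eigenvector w with (A-λI)w=v is (1,3).
General solution: e^(t)[c_1·v + c_2·(t·v + w)].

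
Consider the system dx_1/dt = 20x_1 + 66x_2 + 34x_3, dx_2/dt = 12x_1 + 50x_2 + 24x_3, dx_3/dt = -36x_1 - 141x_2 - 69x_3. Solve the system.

x_1(t) = -3K_1e^(-4t) - 2K_2e^(2t) - 2K_3e^(3t), x_2(t) = -2K_1e^(-4t) - K_2e^(2t), x_3(t) = 6K_1e^(-4t) + 3K_2e^(2t) + K_3e^(3t)

Coefficient matrix A = [[20, 66, 34], [12, 50, 24], [-36, -141, -69]].
det(A - λI) = 0 gives eigenvalues λ = -4, 2, 3.
For λ=-4: eigenvector (-3,-2,6).
For λ=2: eigenvector (-2,-1,3).
For λ=3: eigenvector (-2,0,1).
General solution: K_1e^(-4t)(-3,-2,6) + K_2e^(2t)(-2,-1,3) + K_3e^(3t)(-2,0,1).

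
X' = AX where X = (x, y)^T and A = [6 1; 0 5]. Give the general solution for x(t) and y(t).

Coefficient matrix A = [[6, 1], [0, 5]].
Characteristic polynomial det(A - λI) = λ^2 - 11λ + 30 = 0.
Eigenvalues λ = 6, 5.
For λ=6: (A-λI) row 1 is [0, 1], so an eigenvector is (-1, 0).
For λ=5: (A-λI) row 1 is [1, 1], so an eigenvector is (-1, 1).
General solution: K_1e^(6t)(-1,0) + K_2e^(5t)(-1,1).

x(t) = -K_1e^(6t) - K_2e^(5t), y(t) = K_2e^(5t)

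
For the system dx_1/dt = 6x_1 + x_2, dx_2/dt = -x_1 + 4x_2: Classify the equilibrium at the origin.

A = [[6,1],[-1,4]]; det(A-λI) = λ^2 - 10λ + 25.
repeated λ = 5 with a single eigenvector.

unstable improper node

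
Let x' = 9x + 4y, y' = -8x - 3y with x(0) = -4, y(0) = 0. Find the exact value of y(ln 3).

1920

A = [[9,4],[-8,-3]]; eigenvalues λ = 1, 5.
Eigenvectors: (-1,2) for λ=1, (1,-1) for λ=5.
From the initial condition, c_1 = -4, c_2 = -8.
y(ln 3) = (-4)(3^1)(2) + (-8)(3^5)(-1) = 1920.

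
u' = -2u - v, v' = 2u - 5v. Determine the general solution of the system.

Coefficient matrix A = [[-2, -1], [2, -5]].
Characteristic polynomial det(A - λI) = λ^2 + 7λ + 12 = 0.
Eigenvalues λ = -4, -3.
For λ=-4: (A-λI) row 1 is [2, -1], so an eigenvector is (1, 2).
For λ=-3: (A-λI) row 1 is [1, -1], so an eigenvector is (-1, -1).
General solution: K_1e^(-4t)(1,2) + K_2e^(-3t)(-1,-1).

u(t) = K_1e^(-4t) - K_2e^(-3t), v(t) = 2K_1e^(-4t) - K_2e^(-3t)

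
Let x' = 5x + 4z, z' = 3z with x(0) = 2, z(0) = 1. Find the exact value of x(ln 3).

918

A = [[5,4],[0,3]]; eigenvalues λ = 3, 5.
Eigenvectors: (-2,1) for λ=3, (-1,0) for λ=5.
From the initial condition, c_1 = 1, c_2 = -4.
x(ln 3) = (1)(3^3)(-2) + (-4)(3^5)(-1) = 918.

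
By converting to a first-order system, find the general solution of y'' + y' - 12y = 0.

y(t) = C_1e^(3t) + C_2e^(-4t)

Let x_1 = y, x_2 = y'. Then x_1' = x_2 and x_2' = 12x_1 - x_2.
A = [[0,1],[12,-1]]; det(A-λI) = λ^2 + λ - 12.
Eigenvalues λ = 3, -4 with eigenvectors (1,3), (1,-4).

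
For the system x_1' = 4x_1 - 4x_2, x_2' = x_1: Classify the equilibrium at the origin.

unstable improper node

A = [[4,-4],[1,0]]; det(A-λI) = λ^2 - 4λ + 4.
repeated λ = 2 with a single eigenvector.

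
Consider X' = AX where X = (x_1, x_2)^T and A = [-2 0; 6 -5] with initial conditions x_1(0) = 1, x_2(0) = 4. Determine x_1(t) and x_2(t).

Coefficient matrix A = [[-2, 0], [6, -5]].
Characteristic polynomial det(A - λI) = λ^2 + 7λ + 10 = 0.
Eigenvalues λ = -2, -5.
For λ=-2: (A-λI) row 2 is [6, -3], so an eigenvector is (-1, -2).
For λ=-5: (A-λI) row 1 is [3, 0], so an eigenvector is (0, -1).
General solution: c_1e^(-2t)(-1,-2) + c_2e^(-5t)(0,-1).
Applying x_1(0)=1, x_2(0)=4 gives c_1=-1, c_2=-2.

x_1(t) = e^(-2t), x_2(t) = 2e^(-2t) + 2e^(-5t)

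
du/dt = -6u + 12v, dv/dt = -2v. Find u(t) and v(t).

Coefficient matrix A = [[-6, 12], [0, -2]].
Characteristic polynomial det(A - λI) = λ^2 + 8λ + 12 = 0.
Eigenvalues λ = -6, -2.
For λ=-6: (A-λI) row 1 is [0, 12], so an eigenvector is (-1, 0).
For λ=-2: (A-λI) row 1 is [-4, 12], so an eigenvector is (-3, -1).
General solution: c_1e^(-6t)(-1,0) + c_2e^(-2t)(-3,-1).

u(t) = -c_1e^(-6t) - 3c_2e^(-2t), v(t) = -c_2e^(-2t)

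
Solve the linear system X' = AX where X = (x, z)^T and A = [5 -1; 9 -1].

Coefficient matrix A = [[5, -1], [9, -1]].
Characteristic polynomial det(A - λI) = λ^2 - 4λ + 4 = 0.
Single eigenvalue λ = 2 with algebraic multiplicity 2.
Eigenvector v = (1,3); generalized eigenvector w with (A-λI)w=v is (0,-1).
General solution: e^(2t)[c_1·v + c_2·(t·v + w)].

x(t) = c_1e^(2t) + c_2te^(2t), z(t) = 3c_1e^(2t) + 3c_2te^(2t) - c_2e^(2t)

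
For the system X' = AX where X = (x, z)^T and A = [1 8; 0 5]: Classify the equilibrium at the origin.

unstable node

A = [[1,8],[0,5]]; det(A-λI) = λ^2 - 6λ + 5.
λ = 1, 5: both positive.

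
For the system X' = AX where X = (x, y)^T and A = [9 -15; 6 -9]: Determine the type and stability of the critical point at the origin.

A = [[9,-15],[6,-9]]; det(A-λI) = λ^2 + 9.
λ = 0 ± 3i: zero real part.

center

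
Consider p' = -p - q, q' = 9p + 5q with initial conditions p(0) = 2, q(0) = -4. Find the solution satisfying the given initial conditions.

Coefficient matrix A = [[-1, -1], [9, 5]].
Characteristic polynomial det(A - λI) = λ^2 - 4λ + 4 = 0.
Single eigenvalue λ = 2 with algebraic multiplicity 2.
Eigenvector v = (-1,3); generalized eigenvector w with (A-λI)w=v is (0,1).
General solution: e^(2t)[K_1·v + K_2·(t·v + w)].
Applying p(0)=2, q(0)=-4 gives K_1=-2, K_2=2.

p(t) = -2te^(2t) + 2e^(2t), q(t) = 6te^(2t) - 4e^(2t)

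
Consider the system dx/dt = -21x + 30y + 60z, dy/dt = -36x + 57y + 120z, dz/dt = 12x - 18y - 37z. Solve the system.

Coefficient matrix A = [[-21, 30, 60], [-36, 57, 120], [12, -18, -37]].
det(A - λI) = 0 gives eigenvalues λ = -1, -3, 3.
For λ=-1: eigenvector (3,6,-2).
For λ=-3: eigenvector (-5,-9,3).
For λ=3: eigenvector (5,10,-3).
General solution: K_1e^(-t)(3,6,-2) + K_2e^(-3t)(-5,-9,3) + K_3e^(3t)(5,10,-3).

x(t) = 3K_1e^(-t) - 5K_2e^(-3t) + 5K_3e^(3t), y(t) = 6K_1e^(-t) - 9K_2e^(-3t) + 10K_3e^(3t), z(t) = -2K_1e^(-t) + 3K_2e^(-3t) - 3K_3e^(3t)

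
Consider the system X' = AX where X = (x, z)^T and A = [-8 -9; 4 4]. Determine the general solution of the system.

x(t) = 3C_1e^(-2t) + 3C_2te^(-2t) + C_2e^(-2t), z(t) = -2C_1e^(-2t) - 2C_2te^(-2t) - C_2e^(-2t)

Coefficient matrix A = [[-8, -9], [4, 4]].
Characteristic polynomial det(A - λI) = λ^2 + 4λ + 4 = 0.
Single eigenvalue λ = -2 with algebraic multiplicity 2.
Eigenvector v = (3,-2); generalized eigenvector w with (A-λI)w=v is (1,-1).
General solution: e^(-2t)[C_1·v + C_2·(t·v + w)].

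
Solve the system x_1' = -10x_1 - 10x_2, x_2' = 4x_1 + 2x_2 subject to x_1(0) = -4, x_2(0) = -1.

x_1(t) = 17e^(-4t)sin(2t) - 4e^(-4t)cos(2t), x_2(t) = -11e^(-4t)sin(2t) - e^(-4t)cos(2t)

Coefficient matrix A = [[-10, -10], [4, 2]].
Characteristic polynomial det(A - λI) = λ^2 + 8λ + 20 = 0.
Eigenvalues λ = -4 ± 2i (complex conjugate pair).
For λ=-4+2i: an eigenvector is (1,-1) - i(2,-1) = (1 - 2i, -1 + i).
A real fundamental pair from Re and Im of e^((-4+2i)t)v: X_1 = e^(-4t)(cos(2t)·(1,-1) + sin(2t)·(2,-1)), X_2 = e^(-4t)(sin(2t)·(1,-1) - cos(2t)·(2,-1)).
General solution: c_1X_1 + c_2X_2.
Applying x_1(0)=-4, x_2(0)=-1 gives c_1=6, c_2=5.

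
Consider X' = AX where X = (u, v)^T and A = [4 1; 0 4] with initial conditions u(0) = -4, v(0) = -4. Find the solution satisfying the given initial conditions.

Coefficient matrix A = [[4, 1], [0, 4]].
Characteristic polynomial det(A - λI) = λ^2 - 8λ + 16 = 0.
Single eigenvalue λ = 4 with algebraic multiplicity 2.
Eigenvector v = (1,0); generalized eigenvector w with (A-λI)w=v is (-1,1).
General solution: e^(4t)[c_1·v + c_2·(t·v + w)].
Applying u(0)=-4, v(0)=-4 gives c_1=-8, c_2=-4.

u(t) = -4te^(4t) - 4e^(4t), v(t) = -4e^(4t)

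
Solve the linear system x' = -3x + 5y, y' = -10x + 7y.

x(t) = -K_1e^(2t)cos(5t) - K_2e^(2t)sin(5t), y(t) = K_1e^(2t)sin(5t) - K_1e^(2t)cos(5t) - K_2e^(2t)sin(5t) - K_2e^(2t)cos(5t)

Coefficient matrix A = [[-3, 5], [-10, 7]].
Characteristic polynomial det(A - λI) = λ^2 - 4λ + 29 = 0.
Eigenvalues λ = 2 ± 5i (complex conjugate pair).
For λ=2+5i: an eigenvector is (-1,-1) - i(0,1) = (-1, -1 - i).
A real fundamental pair from Re and Im of e^((2+5i)t)v: X_1 = e^(2t)(cos(5t)·(-1,-1) + sin(5t)·(0,1)), X_2 = e^(2t)(sin(5t)·(-1,-1) - cos(5t)·(0,1)).
General solution: K_1X_1 + K_2X_2.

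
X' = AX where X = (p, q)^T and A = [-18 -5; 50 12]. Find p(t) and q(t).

Coefficient matrix A = [[-18, -5], [50, 12]].
Characteristic polynomial det(A - λI) = λ^2 + 6λ + 34 = 0.
Eigenvalues λ = -3 ± 5i (complex conjugate pair).
For λ=-3+5i: an eigenvector is (1,-3) - i(0,1) = (1, -3 - i).
A real fundamental pair from Re and Im of e^((-3+5i)t)v: X_1 = e^(-3t)(cos(5t)·(1,-3) + sin(5t)·(0,1)), X_2 = e^(-3t)(sin(5t)·(1,-3) - cos(5t)·(0,1)).
General solution: C_1X_1 + C_2X_2.

p(t) = C_1e^(-3t)cos(5t) + C_2e^(-3t)sin(5t), q(t) = C_1e^(-3t)sin(5t) - 3C_1e^(-3t)cos(5t) - 3C_2e^(-3t)sin(5t) - C_2e^(-3t)cos(5t)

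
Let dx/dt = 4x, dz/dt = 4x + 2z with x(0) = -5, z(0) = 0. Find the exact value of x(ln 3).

A = [[4,0],[4,2]]; eigenvalues λ = 2, 4.
Eigenvectors: (0,1) for λ=2, (1,2) for λ=4.
From the initial condition, c_1 = 10, c_2 = -5.
x(ln 3) = (10)(3^2)(0) + (-5)(3^4)(1) = -405.

-405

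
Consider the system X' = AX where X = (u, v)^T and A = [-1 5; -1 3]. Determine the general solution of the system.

u(t) = K_1e^(t)sin(t) + 2K_1e^(t)cos(t) + 2K_2e^(t)sin(t) - K_2e^(t)cos(t), v(t) = K_1e^(t)cos(t) + K_2e^(t)sin(t)

Coefficient matrix A = [[-1, 5], [-1, 3]].
Characteristic polynomial det(A - λI) = λ^2 - 2λ + 2 = 0.
Eigenvalues λ = 1 ± i (complex conjugate pair).
For λ=1+i: an eigenvector is (2,1) - i(1,0) = (2 - i, 1).
A real fundamental pair from Re and Im of e^((1+i)t)v: X_1 = e^(t)(cos(t)·(2,1) + sin(t)·(1,0)), X_2 = e^(t)(sin(t)·(2,1) - cos(t)·(1,0)).
General solution: K_1X_1 + K_2X_2.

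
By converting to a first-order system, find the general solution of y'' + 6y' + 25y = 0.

y(t) = c_1e^(-3t)cos(4t) + c_2e^(-3t)sin(4t)

Let x_1 = y, x_2 = y'. Then x_1' = x_2 and x_2' = -25x_1 - 6x_2.
A = [[0,1],[-25,-6]]; det(A-λI) = λ^2 + 6λ + 25.
Eigenvalues λ = -3 ± 4i.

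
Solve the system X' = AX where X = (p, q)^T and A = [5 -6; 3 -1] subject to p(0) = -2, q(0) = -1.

Coefficient matrix A = [[5, -6], [3, -1]].
Characteristic polynomial det(A - λI) = λ^2 - 4λ + 13 = 0.
Eigenvalues λ = 2 ± 3i (complex conjugate pair).
For λ=2+3i: an eigenvector is (-1,-1) - i(1,0) = (-1 - i, -1).
A real fundamental pair from Re and Im of e^((2+3i)t)v: X_1 = e^(2t)(cos(3t)·(-1,-1) + sin(3t)·(1,0)), X_2 = e^(2t)(sin(3t)·(-1,-1) - cos(3t)·(1,0)).
General solution: c_1X_1 + c_2X_2.
Applying p(0)=-2, q(0)=-1 gives c_1=1, c_2=1.

p(t) = -2e^(2t)cos(3t), q(t) = -e^(2t)sin(3t) - e^(2t)cos(3t)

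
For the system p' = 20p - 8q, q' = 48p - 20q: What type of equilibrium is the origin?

saddle

A = [[20,-8],[48,-20]]; det(A-λI) = λ^2 - 16.
λ = 4, -4: opposite signs.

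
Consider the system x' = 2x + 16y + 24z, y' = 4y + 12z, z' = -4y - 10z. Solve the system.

Coefficient matrix A = [[2, 16, 24], [0, 4, 12], [0, -4, -10]].
det(A - λI) = 0 gives eigenvalues λ = 2, -2, -4.
For λ=2: eigenvector (1,0,0).
For λ=-2: eigenvector (-2,2,-1).
For λ=-4: eigenvector (0,3,-2).
General solution: c_1e^(2t)(1,0,0) + c_2e^(-2t)(-2,2,-1) + c_3e^(-4t)(0,3,-2).

x(t) = c_1e^(2t) - 2c_2e^(-2t), y(t) = 2c_2e^(-2t) + 3c_3e^(-4t), z(t) = -c_2e^(-2t) - 2c_3e^(-4t)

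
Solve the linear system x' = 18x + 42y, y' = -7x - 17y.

x(t) = 3c_1e^(4t) + 2c_2e^(-3t), y(t) = -c_1e^(4t) - c_2e^(-3t)

Coefficient matrix A = [[18, 42], [-7, -17]].
Characteristic polynomial det(A - λI) = λ^2 - λ - 12 = 0.
Eigenvalues λ = 4, -3.
For λ=4: (A-λI) row 1 is [14, 42], so an eigenvector is (3, -1).
For λ=-3: (A-λI) row 1 is [21, 42], so an eigenvector is (2, -1).
General solution: c_1e^(4t)(3,-1) + c_2e^(-3t)(2,-1).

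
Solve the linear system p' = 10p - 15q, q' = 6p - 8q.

Coefficient matrix A = [[10, -15], [6, -8]].
Characteristic polynomial det(A - λI) = λ^2 - 2λ + 10 = 0.
Eigenvalues λ = 1 ± 3i (complex conjugate pair).
For λ=1+3i: an eigenvector is (2,1) - i(1,1) = (2 - i, 1 - i).
A real fundamental pair from Re and Im of e^((1+3i)t)v: X_1 = e^(t)(cos(3t)·(2,1) + sin(3t)·(1,1)), X_2 = e^(t)(sin(3t)·(2,1) - cos(3t)·(1,1)).
General solution: K_1X_1 + K_2X_2.

p(t) = K_1e^(t)sin(3t) + 2K_1e^(t)cos(3t) + 2K_2e^(t)sin(3t) - K_2e^(t)cos(3t), q(t) = K_1e^(t)sin(3t) + K_1e^(t)cos(3t) + K_2e^(t)sin(3t) - K_2e^(t)cos(3t)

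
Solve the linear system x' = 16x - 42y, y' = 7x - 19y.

x(t) = -3K_1e^(2t) + 2K_2e^(-5t), y(t) = -K_1e^(2t) + K_2e^(-5t)

Coefficient matrix A = [[16, -42], [7, -19]].
Characteristic polynomial det(A - λI) = λ^2 + 3λ - 10 = 0.
Eigenvalues λ = 2, -5.
For λ=2: (A-λI) row 1 is [14, -42], so an eigenvector is (-3, -1).
For λ=-5: (A-λI) row 1 is [21, -42], so an eigenvector is (2, 1).
General solution: K_1e^(2t)(-3,-1) + K_2e^(-5t)(2,1).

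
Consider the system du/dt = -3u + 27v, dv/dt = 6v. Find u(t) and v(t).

u(t) = 3K_1e^(6t) - K_2e^(-3t), v(t) = K_1e^(6t)

Coefficient matrix A = [[-3, 27], [0, 6]].
Characteristic polynomial det(A - λI) = λ^2 - 3λ - 18 = 0.
Eigenvalues λ = 6, -3.
For λ=6: (A-λI) row 1 is [-9, 27], so an eigenvector is (3, 1).
For λ=-3: (A-λI) row 1 is [0, 27], so an eigenvector is (-1, 0).
General solution: K_1e^(6t)(3,1) + K_2e^(-3t)(-1,0).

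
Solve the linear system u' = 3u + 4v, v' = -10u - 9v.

Coefficient matrix A = [[3, 4], [-10, -9]].
Characteristic polynomial det(A - λI) = λ^2 + 6λ + 13 = 0.
Eigenvalues λ = -3 ± 2i (complex conjugate pair).
For λ=-3+2i: an eigenvector is (-1,2) - i(1,-1) = (-1 - i, 2 + i).
A real fundamental pair from Re and Im of e^((-3+2i)t)v: X_1 = e^(-3t)(cos(2t)·(-1,2) + sin(2t)·(1,-1)), X_2 = e^(-3t)(sin(2t)·(-1,2) - cos(2t)·(1,-1)).
General solution: C_1X_1 + C_2X_2.

u(t) = C_1e^(-3t)sin(2t) - C_1e^(-3t)cos(2t) - C_2e^(-3t)sin(2t) - C_2e^(-3t)cos(2t), v(t) = -C_1e^(-3t)sin(2t) + 2C_1e^(-3t)cos(2t) + 2C_2e^(-3t)sin(2t) + C_2e^(-3t)cos(2t)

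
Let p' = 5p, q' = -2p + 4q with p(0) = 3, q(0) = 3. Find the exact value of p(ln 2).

96

A = [[5,0],[-2,4]]; eigenvalues λ = 5, 4.
Eigenvectors: (-1,2) for λ=5, (0,-1) for λ=4.
From the initial condition, c_1 = -3, c_2 = -9.
p(ln 2) = (-3)(2^5)(-1) + (-9)(2^4)(0) = 96.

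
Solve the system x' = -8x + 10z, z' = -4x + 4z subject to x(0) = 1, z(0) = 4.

Coefficient matrix A = [[-8, 10], [-4, 4]].
Characteristic polynomial det(A - λI) = λ^2 + 4λ + 8 = 0.
Eigenvalues λ = -2 ± 2i (complex conjugate pair).
For λ=-2+2i: an eigenvector is (-2,-1) - i(1,1) = (-2 - i, -1 - i).
A real fundamental pair from Re and Im of e^((-2+2i)t)v: X_1 = e^(-2t)(cos(2t)·(-2,-1) + sin(2t)·(1,1)), X_2 = e^(-2t)(sin(2t)·(-2,-1) - cos(2t)·(1,1)).
General solution: c_1X_1 + c_2X_2.
Applying x(0)=1, z(0)=4 gives c_1=3, c_2=-7.

x(t) = 17e^(-2t)sin(2t) + e^(-2t)cos(2t), z(t) = 10e^(-2t)sin(2t) + 4e^(-2t)cos(2t)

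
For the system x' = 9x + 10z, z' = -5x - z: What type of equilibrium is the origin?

unstable spiral

A = [[9,10],[-5,-1]]; det(A-λI) = λ^2 - 8λ + 41.
λ = 4 ± 5i: positive real part.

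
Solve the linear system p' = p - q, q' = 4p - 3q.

Coefficient matrix A = [[1, -1], [4, -3]].
Characteristic polynomial det(A - λI) = λ^2 + 2λ + 1 = 0.
Single eigenvalue λ = -1 with algebraic multiplicity 2.
Eigenvector v = (-1,-2); generalized eigenvector w with (A-λI)w=v is (-2,-3).
General solution: e^(-t)[c_1·v + c_2·(t·v + w)].

p(t) = -c_1e^(-t) - c_2te^(-t) - 2c_2e^(-t), q(t) = -2c_1e^(-t) - 2c_2te^(-t) - 3c_2e^(-t)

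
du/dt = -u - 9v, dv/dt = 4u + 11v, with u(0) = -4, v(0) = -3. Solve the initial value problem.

u(t) = 51te^(5t) - 4e^(5t), v(t) = -34te^(5t) - 3e^(5t)

Coefficient matrix A = [[-1, -9], [4, 11]].
Characteristic polynomial det(A - λI) = λ^2 - 10λ + 25 = 0.
Single eigenvalue λ = 5 with algebraic multiplicity 2.
Eigenvector v = (3,-2); generalized eigenvector w with (A-λI)w=v is (-2,1).
General solution: e^(5t)[C_1·v + C_2·(t·v + w)].
Applying u(0)=-4, v(0)=-3 gives C_1=10, C_2=17.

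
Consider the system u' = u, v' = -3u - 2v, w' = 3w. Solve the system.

Coefficient matrix A = [[1, 0, 0], [-3, -2, 0], [0, 0, 3]].
det(A - λI) = 0 gives eigenvalues λ = 1, -2, 3.
For λ=1: eigenvector (1,-1,0).
For λ=-2: eigenvector (0,1,0).
For λ=3: eigenvector (0,0,1).
General solution: c_1e^(t)(1,-1,0) + c_2e^(-2t)(0,1,0) + c_3e^(3t)(0,0,1).

u(t) = c_1e^(t), v(t) = -c_1e^(t) + c_2e^(-2t), w(t) = c_3e^(3t)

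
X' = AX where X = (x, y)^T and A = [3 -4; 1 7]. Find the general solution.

Coefficient matrix A = [[3, -4], [1, 7]].
Characteristic polynomial det(A - λI) = λ^2 - 10λ + 25 = 0.
Single eigenvalue λ = 5 with algebraic multiplicity 2.
Eigenvector v = (-2,1); generalized eigenvector w with (A-λI)w=v is (-1,1).
General solution: e^(5t)[c_1·v + c_2·(t·v + w)].

x(t) = -2c_1e^(5t) - 2c_2te^(5t) - c_2e^(5t), y(t) = c_1e^(5t) + c_2te^(5t) + c_2e^(5t)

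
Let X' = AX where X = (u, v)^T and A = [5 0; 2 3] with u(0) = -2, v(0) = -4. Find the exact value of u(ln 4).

A = [[5,0],[2,3]]; eigenvalues λ = 3, 5.
Eigenvectors: (0,-1) for λ=3, (1,1) for λ=5.
From the initial condition, c_1 = 2, c_2 = -2.
u(ln 4) = (2)(4^3)(0) + (-2)(4^5)(1) = -2048.

-2048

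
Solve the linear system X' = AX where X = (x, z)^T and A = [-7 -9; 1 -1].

x(t) = 3C_1e^(-4t) + 3C_2te^(-4t) - C_2e^(-4t), z(t) = -C_1e^(-4t) - C_2te^(-4t)

Coefficient matrix A = [[-7, -9], [1, -1]].
Characteristic polynomial det(A - λI) = λ^2 + 8λ + 16 = 0.
Single eigenvalue λ = -4 with algebraic multiplicity 2.
Eigenvector v = (3,-1); generalized eigenvector w with (A-λI)w=v is (-1,0).
General solution: e^(-4t)[C_1·v + C_2·(t·v + w)].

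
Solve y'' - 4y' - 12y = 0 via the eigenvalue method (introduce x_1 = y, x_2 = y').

Let x_1 = y, x_2 = y'. Then x_1' = x_2 and x_2' = 12x_1 + 4x_2.
A = [[0,1],[12,4]]; det(A-λI) = λ^2 - 4λ - 12.
Eigenvalues λ = -2, 6 with eigenvectors (1,-2), (1,6).

y(t) = K_1e^(-2t) + K_2e^(6t)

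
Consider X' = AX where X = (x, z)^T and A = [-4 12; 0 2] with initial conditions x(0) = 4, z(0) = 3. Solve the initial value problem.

Coefficient matrix A = [[-4, 12], [0, 2]].
Characteristic polynomial det(A - λI) = λ^2 + 2λ - 8 = 0.
Eigenvalues λ = -4, 2.
For λ=-4: (A-λI) row 1 is [0, 12], so an eigenvector is (-1, 0).
For λ=2: (A-λI) row 1 is [-6, 12], so an eigenvector is (2, 1).
General solution: C_1e^(-4t)(-1,0) + C_2e^(2t)(2,1).
Applying x(0)=4, z(0)=3 gives C_1=2, C_2=3.

x(t) = 6e^(2t) - 2e^(-4t), z(t) = 3e^(2t)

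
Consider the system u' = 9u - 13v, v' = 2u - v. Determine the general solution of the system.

Coefficient matrix A = [[9, -13], [2, -1]].
Characteristic polynomial det(A - λI) = λ^2 - 8λ + 17 = 0.
Eigenvalues λ = 4 ± i (complex conjugate pair).
For λ=4+i: an eigenvector is (2,1) - i(-3,-1) = (2 + 3i, 1 + i).
A real fundamental pair from Re and Im of e^((4+i)t)v: X_1 = e^(4t)(cos(t)·(2,1) + sin(t)·(-3,-1)), X_2 = e^(4t)(sin(t)·(2,1) - cos(t)·(-3,-1)).
General solution: K_1X_1 + K_2X_2.

u(t) = -3K_1e^(4t)sin(t) + 2K_1e^(4t)cos(t) + 2K_2e^(4t)sin(t) + 3K_2e^(4t)cos(t), v(t) = -K_1e^(4t)sin(t) + K_1e^(4t)cos(t) + K_2e^(4t)sin(t) + K_2e^(4t)cos(t)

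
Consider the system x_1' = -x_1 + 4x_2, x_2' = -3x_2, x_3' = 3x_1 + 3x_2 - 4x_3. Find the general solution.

x_1(t) = K_1e^(-t) - 2K_2e^(-3t), x_2(t) = K_2e^(-3t), x_3(t) = K_1e^(-t) - 3K_2e^(-3t) + K_3e^(-4t)

Coefficient matrix A = [[-1, 4, 0], [0, -3, 0], [3, 3, -4]].
det(A - λI) = 0 gives eigenvalues λ = -1, -3, -4.
For λ=-1: eigenvector (1,0,1).
For λ=-3: eigenvector (-2,1,-3).
For λ=-4: eigenvector (0,0,1).
General solution: K_1e^(-t)(1,0,1) + K_2e^(-3t)(-2,1,-3) + K_3e^(-4t)(0,0,1).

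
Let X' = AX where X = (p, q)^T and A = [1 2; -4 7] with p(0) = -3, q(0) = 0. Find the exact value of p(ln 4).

A = [[1,2],[-4,7]]; eigenvalues λ = 5, 3.
Eigenvectors: (1,2) for λ=5, (1,1) for λ=3.
From the initial condition, c_1 = 3, c_2 = -6.
p(ln 4) = (3)(4^5)(1) + (-6)(4^3)(1) = 2688.

2688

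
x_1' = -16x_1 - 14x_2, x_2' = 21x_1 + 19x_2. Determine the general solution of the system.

x_1(t) = -2C_1e^(5t) - C_2e^(-2t), x_2(t) = 3C_1e^(5t) + C_2e^(-2t)

Coefficient matrix A = [[-16, -14], [21, 19]].
Characteristic polynomial det(A - λI) = λ^2 - 3λ - 10 = 0.
Eigenvalues λ = 5, -2.
For λ=5: (A-λI) row 1 is [-21, -14], so an eigenvector is (-2, 3).
For λ=-2: (A-λI) row 1 is [-14, -14], so an eigenvector is (-1, 1).
General solution: C_1e^(5t)(-2,3) + C_2e^(-2t)(-1,1).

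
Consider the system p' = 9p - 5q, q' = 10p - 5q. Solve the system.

p(t) = 2c_1e^(2t)sin(t) + c_1e^(2t)cos(t) + c_2e^(2t)sin(t) - 2c_2e^(2t)cos(t), q(t) = 3c_1e^(2t)sin(t) + c_1e^(2t)cos(t) + c_2e^(2t)sin(t) - 3c_2e^(2t)cos(t)

Coefficient matrix A = [[9, -5], [10, -5]].
Characteristic polynomial det(A - λI) = λ^2 - 4λ + 5 = 0.
Eigenvalues λ = 2 ± i (complex conjugate pair).
For λ=2+i: an eigenvector is (1,1) - i(2,3) = (1 - 2i, 1 - 3i).
A real fundamental pair from Re and Im of e^((2+i)t)v: X_1 = e^(2t)(cos(t)·(1,1) + sin(t)·(2,3)), X_2 = e^(2t)(sin(t)·(1,1) - cos(t)·(2,3)).
General solution: c_1X_1 + c_2X_2.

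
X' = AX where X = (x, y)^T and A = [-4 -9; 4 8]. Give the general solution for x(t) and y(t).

Coefficient matrix A = [[-4, -9], [4, 8]].
Characteristic polynomial det(A - λI) = λ^2 - 4λ + 4 = 0.
Single eigenvalue λ = 2 with algebraic multiplicity 2.
Eigenvector v = (3,-2); generalized eigenvector w with (A-λI)w=v is (1,-1).
General solution: e^(2t)[c_1·v + c_2·(t·v + w)].

x(t) = 3c_1e^(2t) + 3c_2te^(2t) + c_2e^(2t), y(t) = -2c_1e^(2t) - 2c_2te^(2t) - c_2e^(2t)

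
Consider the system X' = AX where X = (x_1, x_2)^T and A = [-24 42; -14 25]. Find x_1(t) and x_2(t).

x_1(t) = -3c_1e^(4t) - 2c_2e^(-3t), x_2(t) = -2c_1e^(4t) - c_2e^(-3t)

Coefficient matrix A = [[-24, 42], [-14, 25]].
Characteristic polynomial det(A - λI) = λ^2 - λ - 12 = 0.
Eigenvalues λ = 4, -3.
For λ=4: (A-λI) row 1 is [-28, 42], so an eigenvector is (-3, -2).
For λ=-3: (A-λI) row 1 is [-21, 42], so an eigenvector is (-2, -1).
General solution: c_1e^(4t)(-3,-2) + c_2e^(-3t)(-2,-1).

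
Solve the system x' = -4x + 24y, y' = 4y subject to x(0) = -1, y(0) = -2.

Coefficient matrix A = [[-4, 24], [0, 4]].
Characteristic polynomial det(A - λI) = λ^2 - 16 = 0.
Eigenvalues λ = -4, 4.
For λ=-4: (A-λI) row 1 is [0, 24], so an eigenvector is (1, 0).
For λ=4: (A-λI) row 1 is [-8, 24], so an eigenvector is (3, 1).
General solution: C_1e^(-4t)(1,0) + C_2e^(4t)(3,1).
Applying x(0)=-1, y(0)=-2 gives C_1=5, C_2=-2.

x(t) = -6e^(4t) + 5e^(-4t), y(t) = -2e^(4t)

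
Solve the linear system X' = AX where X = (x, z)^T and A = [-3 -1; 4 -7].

Coefficient matrix A = [[-3, -1], [4, -7]].
Characteristic polynomial det(A - λI) = λ^2 + 10λ + 25 = 0.
Single eigenvalue λ = -5 with algebraic multiplicity 2.
Eigenvector v = (1,2); generalized eigenvector w with (A-λI)w=v is (2,3).
General solution: e^(-5t)[C_1·v + C_2·(t·v + w)].

x(t) = C_1e^(-5t) + C_2te^(-5t) + 2C_2e^(-5t), z(t) = 2C_1e^(-5t) + 2C_2te^(-5t) + 3C_2e^(-5t)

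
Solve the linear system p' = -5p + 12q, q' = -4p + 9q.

Coefficient matrix A = [[-5, 12], [-4, 9]].
Characteristic polynomial det(A - λI) = λ^2 - 4λ + 3 = 0.
Eigenvalues λ = 3, 1.
For λ=3: (A-λI) row 1 is [-8, 12], so an eigenvector is (-3, -2).
For λ=1: (A-λI) row 1 is [-6, 12], so an eigenvector is (2, 1).
General solution: K_1e^(3t)(-3,-2) + K_2e^(t)(2,1).

p(t) = -3K_1e^(3t) + 2K_2e^(t), q(t) = -2K_1e^(3t) + K_2e^(t)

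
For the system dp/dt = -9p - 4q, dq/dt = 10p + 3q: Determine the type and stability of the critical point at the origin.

A = [[-9,-4],[10,3]]; det(A-λI) = λ^2 + 6λ + 13.
λ = -3 ± 2i: negative real part.

stable spiral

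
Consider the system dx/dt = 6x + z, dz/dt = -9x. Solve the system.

Coefficient matrix A = [[6, 1], [-9, 0]].
Characteristic polynomial det(A - λI) = λ^2 - 6λ + 9 = 0.
Single eigenvalue λ = 3 with algebraic multiplicity 2.
Eigenvector v = (-1,3); generalized eigenvector w with (A-λI)w=v is (0,-1).
General solution: e^(3t)[C_1·v + C_2·(t·v + w)].

x(t) = -C_1e^(3t) - C_2te^(3t), z(t) = 3C_1e^(3t) + 3C_2te^(3t) - C_2e^(3t)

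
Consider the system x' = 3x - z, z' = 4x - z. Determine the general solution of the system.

Coefficient matrix A = [[3, -1], [4, -1]].
Characteristic polynomial det(A - λI) = λ^2 - 2λ + 1 = 0.
Single eigenvalue λ = 1 with algebraic multiplicity 2.
Eigenvector v = (1,2); generalized eigenvector w with (A-λI)w=v is (-1,-3).
General solution: e^(t)[C_1·v + C_2·(t·v + w)].

x(t) = C_1e^(t) + C_2te^(t) - C_2e^(t), z(t) = 2C_1e^(t) + 2C_2te^(t) - 3C_2e^(t)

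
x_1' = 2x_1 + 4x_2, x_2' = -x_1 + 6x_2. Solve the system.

Coefficient matrix A = [[2, 4], [-1, 6]].
Characteristic polynomial det(A - λI) = λ^2 - 8λ + 16 = 0.
Single eigenvalue λ = 4 with algebraic multiplicity 2.
Eigenvector v = (-2,-1); generalized eigenvector w with (A-λI)w=v is (3,1).
General solution: e^(4t)[K_1·v + K_2·(t·v + w)].

x_1(t) = -2K_1e^(4t) - 2K_2te^(4t) + 3K_2e^(4t), x_2(t) = -K_1e^(4t) - K_2te^(4t) + K_2e^(4t)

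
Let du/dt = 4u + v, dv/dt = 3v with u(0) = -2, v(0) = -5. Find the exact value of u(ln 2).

-72

A = [[4,1],[0,3]]; eigenvalues λ = 3, 4.
Eigenvectors: (-1,1) for λ=3, (-1,0) for λ=4.
From the initial condition, c_1 = -5, c_2 = 7.
u(ln 2) = (-5)(2^3)(-1) + (7)(2^4)(-1) = -72.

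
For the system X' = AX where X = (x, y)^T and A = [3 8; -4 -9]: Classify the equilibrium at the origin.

A = [[3,8],[-4,-9]]; det(A-λI) = λ^2 + 6λ + 5.
λ = -5, -1: both negative.

stable node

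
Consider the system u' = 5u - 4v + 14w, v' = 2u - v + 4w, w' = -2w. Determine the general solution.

u(t) = K_1e^(t) - 2K_2e^(3t) - 2K_3e^(-2t), v(t) = K_1e^(t) - K_2e^(3t), w(t) = K_3e^(-2t)

Coefficient matrix A = [[5, -4, 14], [2, -1, 4], [0, 0, -2]].
det(A - λI) = 0 gives eigenvalues λ = 1, 3, -2.
For λ=1: eigenvector (1,1,0).
For λ=3: eigenvector (-2,-1,0).
For λ=-2: eigenvector (-2,0,1).
General solution: K_1e^(t)(1,1,0) + K_2e^(3t)(-2,-1,0) + K_3e^(-2t)(-2,0,1).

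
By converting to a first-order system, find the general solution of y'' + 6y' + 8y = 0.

Let x_1 = y, x_2 = y'. Then x_1' = x_2 and x_2' = -8x_1 - 6x_2.
A = [[0,1],[-8,-6]]; det(A-λI) = λ^2 + 6λ + 8.
Eigenvalues λ = -2, -4 with eigenvectors (1,-2), (1,-4).

y(t) = c_1e^(-2t) + c_2e^(-4t)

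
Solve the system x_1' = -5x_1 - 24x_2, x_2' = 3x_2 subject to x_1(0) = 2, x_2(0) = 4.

Coefficient matrix A = [[-5, -24], [0, 3]].
Characteristic polynomial det(A - λI) = λ^2 + 2λ - 15 = 0.
Eigenvalues λ = 3, -5.
For λ=3: (A-λI) row 1 is [-8, -24], so an eigenvector is (3, -1).
For λ=-5: (A-λI) row 1 is [0, -24], so an eigenvector is (1, 0).
General solution: c_1e^(3t)(3,-1) + c_2e^(-5t)(1,0).
Applying x_1(0)=2, x_2(0)=4 gives c_1=-4, c_2=14.

x_1(t) = -12e^(3t) + 14e^(-5t), x_2(t) = 4e^(3t)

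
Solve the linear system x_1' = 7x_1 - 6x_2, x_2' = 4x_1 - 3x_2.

Coefficient matrix A = [[7, -6], [4, -3]].
Characteristic polynomial det(A - λI) = λ^2 - 4λ + 3 = 0.
Eigenvalues λ = 3, 1.
For λ=3: (A-λI) row 1 is [4, -6], so an eigenvector is (-3, -2).
For λ=1: (A-λI) row 1 is [6, -6], so an eigenvector is (1, 1).
General solution: C_1e^(3t)(-3,-2) + C_2e^(t)(1,1).

x_1(t) = -3C_1e^(3t) + C_2e^(t), x_2(t) = -2C_1e^(3t) + C_2e^(t)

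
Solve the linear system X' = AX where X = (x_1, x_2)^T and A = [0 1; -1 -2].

x_1(t) = -C_1e^(-t) - C_2te^(-t) + 2C_2e^(-t), x_2(t) = C_1e^(-t) + C_2te^(-t) - 3C_2e^(-t)

Coefficient matrix A = [[0, 1], [-1, -2]].
Characteristic polynomial det(A - λI) = λ^2 + 2λ + 1 = 0.
Single eigenvalue λ = -1 with algebraic multiplicity 2.
Eigenvector v = (-1,1); generalized eigenvector w with (A-λI)w=v is (2,-3).
General solution: e^(-t)[C_1·v + C_2·(t·v + w)].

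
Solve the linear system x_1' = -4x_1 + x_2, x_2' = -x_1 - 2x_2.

x_1(t) = K_1e^(-3t) + K_2te^(-3t) - K_2e^(-3t), x_2(t) = K_1e^(-3t) + K_2te^(-3t)

Coefficient matrix A = [[-4, 1], [-1, -2]].
Characteristic polynomial det(A - λI) = λ^2 + 6λ + 9 = 0.
Single eigenvalue λ = -3 with algebraic multiplicity 2.
Eigenvector v = (1,1); generalized eigenvector w with (A-λI)w=v is (-1,0).
General solution: e^(-3t)[K_1·v + K_2·(t·v + w)].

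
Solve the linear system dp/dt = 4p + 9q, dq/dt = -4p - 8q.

p(t) = -3K_1e^(-2t) - 3K_2te^(-2t) - 2K_2e^(-2t), q(t) = 2K_1e^(-2t) + 2K_2te^(-2t) + K_2e^(-2t)

Coefficient matrix A = [[4, 9], [-4, -8]].
Characteristic polynomial det(A - λI) = λ^2 + 4λ + 4 = 0.
Single eigenvalue λ = -2 with algebraic multiplicity 2.
Eigenvector v = (-3,2); generalized eigenvector w with (A-λI)w=v is (-2,1).
General solution: e^(-2t)[K_1·v + K_2·(t·v + w)].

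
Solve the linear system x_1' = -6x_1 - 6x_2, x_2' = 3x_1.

Coefficient matrix A = [[-6, -6], [3, 0]].
Characteristic polynomial det(A - λI) = λ^2 + 6λ + 18 = 0.
Eigenvalues λ = -3 ± 3i (complex conjugate pair).
For λ=-3+3i: an eigenvector is (-1,0) - i(1,-1) = (-1 - i, 0 + i).
A real fundamental pair from Re and Im of e^((-3+3i)t)v: X_1 = e^(-3t)(cos(3t)·(-1,0) + sin(3t)·(1,-1)), X_2 = e^(-3t)(sin(3t)·(-1,0) - cos(3t)·(1,-1)).
General solution: c_1X_1 + c_2X_2.

x_1(t) = c_1e^(-3t)sin(3t) - c_1e^(-3t)cos(3t) - c_2e^(-3t)sin(3t) - c_2e^(-3t)cos(3t), x_2(t) = -c_1e^(-3t)sin(3t) + c_2e^(-3t)cos(3t)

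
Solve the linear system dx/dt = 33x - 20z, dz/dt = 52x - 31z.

x(t) = -c_1e^(t)sin(4t) - 2c_1e^(t)cos(4t) - 2c_2e^(t)sin(4t) + c_2e^(t)cos(4t), z(t) = -2c_1e^(t)sin(4t) - 3c_1e^(t)cos(4t) - 3c_2e^(t)sin(4t) + 2c_2e^(t)cos(4t)

Coefficient matrix A = [[33, -20], [52, -31]].
Characteristic polynomial det(A - λI) = λ^2 - 2λ + 17 = 0.
Eigenvalues λ = 1 ± 4i (complex conjugate pair).
For λ=1+4i: an eigenvector is (-2,-3) - i(-1,-2) = (-2 + i, -3 + 2i).
A real fundamental pair from Re and Im of e^((1+4i)t)v: X_1 = e^(t)(cos(4t)·(-2,-3) + sin(4t)·(-1,-2)), X_2 = e^(t)(sin(4t)·(-2,-3) - cos(4t)·(-1,-2)).
General solution: c_1X_1 + c_2X_2.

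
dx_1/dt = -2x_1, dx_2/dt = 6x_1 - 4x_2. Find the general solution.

x_1(t) = c_2e^(-2t), x_2(t) = c_1e^(-4t) + 3c_2e^(-2t)

Coefficient matrix A = [[-2, 0], [6, -4]].
Characteristic polynomial det(A - λI) = λ^2 + 6λ + 8 = 0.
Eigenvalues λ = -4, -2.
For λ=-4: (A-λI) row 1 is [2, 0], so an eigenvector is (0, 1).
For λ=-2: (A-λI) row 2 is [6, -2], so an eigenvector is (1, 3).
General solution: c_1e^(-4t)(0,1) + c_2e^(-2t)(1,3).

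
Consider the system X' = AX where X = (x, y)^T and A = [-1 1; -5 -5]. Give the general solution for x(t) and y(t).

x(t) = C_1e^(-3t)cos(t) + C_2e^(-3t)sin(t), y(t) = -C_1e^(-3t)sin(t) - 2C_1e^(-3t)cos(t) - 2C_2e^(-3t)sin(t) + C_2e^(-3t)cos(t)

Coefficient matrix A = [[-1, 1], [-5, -5]].
Characteristic polynomial det(A - λI) = λ^2 + 6λ + 10 = 0.
Eigenvalues λ = -3 ± i (complex conjugate pair).
For λ=-3+i: an eigenvector is (1,-2) - i(0,-1) = (1, -2 + i).
A real fundamental pair from Re and Im of e^((-3+i)t)v: X_1 = e^(-3t)(cos(t)·(1,-2) + sin(t)·(0,-1)), X_2 = e^(-3t)(sin(t)·(1,-2) - cos(t)·(0,-1)).
General solution: C_1X_1 + C_2X_2.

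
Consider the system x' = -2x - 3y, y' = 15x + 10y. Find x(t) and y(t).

Coefficient matrix A = [[-2, -3], [15, 10]].
Characteristic polynomial det(A - λI) = λ^2 - 8λ + 25 = 0.
Eigenvalues λ = 4 ± 3i (complex conjugate pair).
For λ=4+3i: an eigenvector is (0,-1) - i(1,-2) = (0 - i, -1 + 2i).
A real fundamental pair from Re and Im of e^((4+3i)t)v: X_1 = e^(4t)(cos(3t)·(0,-1) + sin(3t)·(1,-2)), X_2 = e^(4t)(sin(3t)·(0,-1) - cos(3t)·(1,-2)).
General solution: C_1X_1 + C_2X_2.

x(t) = C_1e^(4t)sin(3t) - C_2e^(4t)cos(3t), y(t) = -2C_1e^(4t)sin(3t) - C_1e^(4t)cos(3t) - C_2e^(4t)sin(3t) + 2C_2e^(4t)cos(3t)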